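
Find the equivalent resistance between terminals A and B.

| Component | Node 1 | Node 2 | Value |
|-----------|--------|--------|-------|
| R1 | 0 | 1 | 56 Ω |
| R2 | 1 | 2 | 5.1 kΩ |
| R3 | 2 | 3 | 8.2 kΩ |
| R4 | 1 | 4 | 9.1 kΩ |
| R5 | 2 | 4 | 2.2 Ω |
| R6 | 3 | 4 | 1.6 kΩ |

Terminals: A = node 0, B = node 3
The network is not a plain series/parallel combination. Inject a 1 A test current into terminal A (node 0) and return it from terminal B (node 3); then R_eq = V_A / (1 A).
Nodal analysis, taking node 3 as the 0 V reference.
Current source I_test pushes 1 A into node 0 and draws it out of node 3.
KCL at each unknown node (sum of currents leaving = 0; resistances in Ω):
  Node 0: (V_0 - V_1)/56 - 1 = 0
  Node 1: (V_1 - V_0)/56 + (V_1 - V_2)/5100 + (V_1 - V_4)/9100 = 0
  Node 2: (V_2 - V_1)/5100 + (V_2 - 0)/8200 + (V_2 - V_4)/2.2 = 0
  Node 4: (V_4 - V_1)/9100 + (V_4 - V_2)/2.2 + (V_4 - 0)/1600 = 0
Collecting terms (coefficients in siemens):
  0.01786·V_0 - 0.01786·V_1 = 1
  0.01816·V_1 - 0.01786·V_0 - 0.0001961·V_2 - 0.0001099·V_4 = 0
  0.4549·V_2 - 0.0001961·V_1 - 0.4545·V_4 = 0
  0.4553·V_4 - 0.0001099·V_1 - 0.4545·V_2 = 0
Solving these 4 simultaneous equations (Gaussian elimination) gives:
  V_0 = 4664 V, V_1 = 4608 V, V_2 = 1340 V, V_4 = 1339 V
R_eq = V_0 / 1 A = 4664 Ω = 4.664 kΩ

Final answer: 4.664 kΩ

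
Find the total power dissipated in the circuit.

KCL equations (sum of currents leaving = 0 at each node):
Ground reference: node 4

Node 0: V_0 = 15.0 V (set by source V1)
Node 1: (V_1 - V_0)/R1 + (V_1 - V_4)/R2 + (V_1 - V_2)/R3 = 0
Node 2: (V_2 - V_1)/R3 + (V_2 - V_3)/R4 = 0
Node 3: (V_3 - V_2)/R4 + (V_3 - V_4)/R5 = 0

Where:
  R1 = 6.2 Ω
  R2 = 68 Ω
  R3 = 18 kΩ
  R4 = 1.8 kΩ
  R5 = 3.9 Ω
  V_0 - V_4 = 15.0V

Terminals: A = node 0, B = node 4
Nodal analysis, taking node 4 as the 0 V reference.
Source V1 fixes V_0 = 15 V.
KCL at each unknown node (sum of currents leaving = 0; resistances in Ω):
  Node 1: (V_1 - 15)/6.2 + (V_1 - 0)/68 + (V_1 - V_2)/18000 = 0
  Node 2: (V_2 - V_1)/18000 + (V_2 - V_3)/1800 = 0
  Node 3: (V_3 - V_2)/1800 + (V_3 - 0)/3.9 = 0
Collecting terms (coefficients in siemens):
  0.1761·V_1 - 0.00005556·V_2 = 2.419
  0.0006111·V_2 - 0.00005556·V_1 - 0.0005556·V_3 = 0
  0.257·V_3 - 0.0005556·V_2 = 0
Solving these 3 simultaneous equations (Gaussian elimination) gives:
  V_1 = 13.74 V, V_2 = 1.252 V, V_3 = 0.002706 V
Power in each resistor, P = (ΔV)²/R:
  P_R1 = (15 - 13.74)²/6.2 = 0.255 W
  P_R2 = (13.74 - 0)²/68 = 2.777 W
  P_R3 = (13.74 - 1.252)²/18000 = 0.008668 W
  P_R4 = (1.252 - 0.002706)²/1800 = 0.0008668 W
  P_R5 = (0.002706 - 0)²/3.9 = 0.000001878 W
P_total = P_R1 + P_R2 + P_R3 + P_R4 + P_R5 = 3.042 W

Final answer: 3.042 W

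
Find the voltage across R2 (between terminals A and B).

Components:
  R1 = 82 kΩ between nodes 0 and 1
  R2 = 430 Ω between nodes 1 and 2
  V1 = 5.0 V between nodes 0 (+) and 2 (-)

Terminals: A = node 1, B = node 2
R1 and R2 are in series across V1 (node 0 → node 1 → node 2), and the output A–B is taken across R2, so this is a voltage divider.
Series current: I = V1/(R1 + R2) = 5/(82000 + 430) = 5/82430 = 0.00006066 A
V_R2 = I × R2 = V1 × R2/(R1 + R2) = 5 × 430/82430 = 0.02608 V

Final answer: 0.02608 V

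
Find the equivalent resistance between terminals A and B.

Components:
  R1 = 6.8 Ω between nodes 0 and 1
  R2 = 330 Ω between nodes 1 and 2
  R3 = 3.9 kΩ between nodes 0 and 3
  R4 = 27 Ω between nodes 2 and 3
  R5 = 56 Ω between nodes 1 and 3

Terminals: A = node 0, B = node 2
The network is not a plain series/parallel combination. Inject a 1 A test current into terminal A (node 0) and return it from terminal B (node 2); then R_eq = V_A / (1 A).
Nodal analysis, taking node 2 as the 0 V reference.
Current source I_test pushes 1 A into node 0 and draws it out of node 2.
KCL at each unknown node (sum of currents leaving = 0; resistances in Ω):
  Node 0: (V_0 - V_1)/6.8 + (V_0 - V_3)/3900 - 1 = 0
  Node 1: (V_1 - V_0)/6.8 + (V_1 - 0)/330 + (V_1 - V_3)/56 = 0
  Node 3: (V_3 - V_0)/3900 + (V_3 - V_1)/56 + (V_3 - 0)/27 = 0
Collecting terms (coefficients in siemens):
  0.1473·V_0 - 0.1471·V_1 - 0.0002564·V_3 = 1
  0.1679·V_1 - 0.1471·V_0 - 0.01786·V_3 = 0
  0.05515·V_3 - 0.0002564·V_0 - 0.01786·V_1 = 0
Solving these 3 simultaneous equations (Gaussian elimination) gives:
  V_0 = 72.45 V, V_1 = 65.74 V, V_3 = 21.62 V
R_eq = V_0 / 1 A = 72.45 Ω

Final answer: 72.45 Ω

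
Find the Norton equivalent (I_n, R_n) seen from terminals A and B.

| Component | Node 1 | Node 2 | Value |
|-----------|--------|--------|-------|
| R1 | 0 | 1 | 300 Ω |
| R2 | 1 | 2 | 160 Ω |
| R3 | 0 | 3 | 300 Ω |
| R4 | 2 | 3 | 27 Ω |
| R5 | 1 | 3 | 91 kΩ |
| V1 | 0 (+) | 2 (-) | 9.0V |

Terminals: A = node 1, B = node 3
Find the Thévenin equivalent first; then I_n = V_th/R_th and R_n = R_th.
Step 1 — V_th is the open-circuit voltage V_A - V_B (nothing connected across the terminals).
Nodal analysis, taking node 2 as the 0 V reference.
Source V1 fixes V_0 = 9 V.
KCL at each unknown node (sum of currents leaving = 0; resistances in Ω):
  Node 1: (V_1 - 9)/300 + (V_1 - 0)/160 + (V_1 - V_3)/91000 = 0
  Node 3: (V_3 - 9)/300 + (V_3 - 0)/27 + (V_3 - V_1)/91000 = 0
Collecting terms (coefficients in siemens):
  0.009594·V_1 - 0.00001099·V_3 = 0.03
  0.04038·V_3 - 0.00001099·V_1 = 0.03
Determinant D = (0.009594)(0.04038) - (-0.00001099)(-0.00001099) = 0.0003874
V_1 = [(0.03)(0.04038) - (-0.00001099)(0.03)]/D = 3.128 V
V_3 = [(0.009594)(0.03) - (0.03)(-0.00001099)]/D = 0.7438 V
V_th = V_1 - V_3 = 3.128 - 0.7438 = 2.384 V
Step 2 — R_th: zero the source — replace V1 by a short circuit (node 2 merges into node 0) — and find the resistance seen between A (node 1) and B (node 3).
Reduce the network between node 1 (A) and node 3 (B) by series/parallel combination:
  Rp1 = R1 ‖ R2 (parallel, both between nodes 0 and 1) = 1/(1/300 + 1/160) = 104.3 Ω
  Rp2 = R3 ‖ R4 (parallel, both between nodes 0 and 3) = 1/(1/300 + 1/27) = 24.77 Ω
  Rs1 = Rp1 + Rp2 (series, joined only at node 0) = 104.3 + 24.77 = 129.1 Ω
  Rp3 = R5 ‖ Rs1 (parallel, both between nodes 1 and 3) = 1/(1/91000 + 1/129.1) = 128.9 Ω
R_th = 128.9 Ω
I_n = V_th/R_th = 2.384/128.9 = 0.01849 A, and R_n = R_th = 128.9 Ω

Final answer: I_n = 0.01849 A, R_n = 128.9 Ω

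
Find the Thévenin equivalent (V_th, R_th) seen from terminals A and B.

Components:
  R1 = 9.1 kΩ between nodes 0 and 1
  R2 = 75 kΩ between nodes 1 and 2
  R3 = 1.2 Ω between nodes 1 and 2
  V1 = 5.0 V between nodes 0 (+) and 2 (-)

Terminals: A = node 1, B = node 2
Step 1 — V_th is the open-circuit voltage V_A - V_B (nothing connected across the terminals).
Nodal analysis, taking node 2 as the 0 V reference.
Source V1 fixes V_0 = 5 V.
KCL at each unknown node (sum of currents leaving = 0; resistances in Ω):
  Node 1: (V_1 - 5)/9100 + (V_1 - 0)/75000 + (V_1 - 0)/1.2 = 0
Collecting terms: 0.8335 × V_1 = 0.0005495  =>  V_1 = 0.0006592 V
V_th = V_1 - V_2 = 0.0006592 - 0 = 0.0006592 V
Step 2 — R_th: zero the source — replace V1 by a short circuit (node 2 merges into node 0) — and find the resistance seen between A (node 1) and B (node 0).
Reduce the network between node 1 (A) and node 0 (B) by series/parallel combination:
  Rp1 = R1 ‖ R2 ‖ R3 (parallel, all between nodes 0 and 1) = 1/(1/9100 + 1/75000 + 1/1.2) = 1.2 Ω
R_th = 1.2 Ω

Final answer: V_th = 0.0006592 V, R_th = 1.2 Ω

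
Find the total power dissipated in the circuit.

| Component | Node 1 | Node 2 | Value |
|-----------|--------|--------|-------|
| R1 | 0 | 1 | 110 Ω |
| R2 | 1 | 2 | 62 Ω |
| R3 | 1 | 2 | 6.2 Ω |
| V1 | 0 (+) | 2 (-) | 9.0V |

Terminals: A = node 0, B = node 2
Nodal analysis, taking node 2 as the 0 V reference.
Source V1 fixes V_0 = 9 V.
KCL at each unknown node (sum of currents leaving = 0; resistances in Ω):
  Node 1: (V_1 - 9)/110 + (V_1 - 0)/62 + (V_1 - 0)/6.2 = 0
Collecting terms: 0.1865 × V_1 = 0.08182  =>  V_1 = 0.4387 V
Power in each resistor, P = (ΔV)²/R:
  P_R1 = (9 - 0.4387)²/110 = 0.6663 W
  P_R2 = (0.4387 - 0)²/62 = 0.003104 W
  P_R3 = (0.4387 - 0)²/6.2 = 0.03104 W
P_total = P_R1 + P_R2 + P_R3 = 0.7005 W

Final answer: 0.7005 W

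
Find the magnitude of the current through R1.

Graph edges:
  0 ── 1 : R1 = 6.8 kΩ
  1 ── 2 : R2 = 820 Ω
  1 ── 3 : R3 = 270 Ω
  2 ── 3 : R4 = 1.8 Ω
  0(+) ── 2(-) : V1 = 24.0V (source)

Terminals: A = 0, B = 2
Nodal analysis, taking node 2 as the 0 V reference.
Source V1 fixes V_0 = 24 V.
KCL at each unknown node (sum of currents leaving = 0; resistances in Ω):
  Node 1: (V_1 - 24)/6800 + (V_1 - 0)/820 + (V_1 - V_3)/270 = 0
  Node 3: (V_3 - V_1)/270 + (V_3 - 0)/1.8 = 0
Collecting terms (coefficients in siemens):
  0.00507·V_1 - 0.003704·V_3 = 0.003529
  0.5593·V_3 - 0.003704·V_1 = 0
Determinant D = (0.00507)(0.5593) - (-0.003704)(-0.003704) = 0.002822
V_1 = [(0.003529)(0.5593) - (-0.003704)(0)]/D = 0.6995 V
V_3 = [(0.00507)(0) - (0.003529)(-0.003704)]/D = 0.004632 V
I_R1 = (V_0 - V_1)/R1 = (24 - 0.6995)/6800 = 0.003427 A
|I_R1| = 0.003427 A

Final answer: |I_R1| = 0.003427 A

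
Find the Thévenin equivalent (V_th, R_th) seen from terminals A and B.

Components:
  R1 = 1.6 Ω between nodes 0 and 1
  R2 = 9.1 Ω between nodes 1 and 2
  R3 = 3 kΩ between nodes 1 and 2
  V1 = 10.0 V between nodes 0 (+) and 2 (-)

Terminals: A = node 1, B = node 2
Step 1 — V_th is the open-circuit voltage V_A - V_B (nothing connected across the terminals).
Nodal analysis, taking node 2 as the 0 V reference.
Source V1 fixes V_0 = 10 V.
KCL at each unknown node (sum of currents leaving = 0; resistances in Ω):
  Node 1: (V_1 - 10)/1.6 + (V_1 - 0)/9.1 + (V_1 - 0)/3000 = 0
Collecting terms: 0.7352 × V_1 = 6.25  =>  V_1 = 8.501 V
V_th = V_1 - V_2 = 8.501 - 0 = 8.501 V
Step 2 — R_th: zero the source — replace V1 by a short circuit (node 2 merges into node 0) — and find the resistance seen between A (node 1) and B (node 0).
Reduce the network between node 1 (A) and node 0 (B) by series/parallel combination:
  Rp1 = R1 ‖ R2 ‖ R3 (parallel, all between nodes 0 and 1) = 1/(1/1.6 + 1/9.1 + 1/3000) = 1.36 Ω
R_th = 1.36 Ω

Final answer: V_th = 8.501 V, R_th = 1.36 Ω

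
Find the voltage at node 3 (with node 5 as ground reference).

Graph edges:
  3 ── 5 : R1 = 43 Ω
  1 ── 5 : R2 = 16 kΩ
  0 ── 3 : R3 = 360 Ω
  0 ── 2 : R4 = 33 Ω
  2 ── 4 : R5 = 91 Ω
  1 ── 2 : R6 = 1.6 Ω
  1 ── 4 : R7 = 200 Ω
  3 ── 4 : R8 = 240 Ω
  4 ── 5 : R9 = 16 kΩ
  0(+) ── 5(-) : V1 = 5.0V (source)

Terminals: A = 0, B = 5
Nodal analysis, taking node 5 as the 0 V reference.
Source V1 fixes V_0 = 5 V.
KCL at each unknown node (sum of currents leaving = 0; resistances in Ω):
  Node 1: (V_1 - 0)/16000 + (V_1 - V_2)/1.6 + (V_1 - V_4)/200 = 0
  Node 2: (V_2 - 5)/33 + (V_2 - V_4)/91 + (V_2 - V_1)/1.6 = 0
  Node 3: (V_3 - 0)/43 + (V_3 - 5)/360 + (V_3 - V_4)/240 = 0
  Node 4: (V_4 - V_2)/91 + (V_4 - V_1)/200 + (V_4 - V_3)/240 + (V_4 - 0)/16000 = 0
Collecting terms (coefficients in siemens):
  0.6301·V_1 - 0.625·V_2 - 0.005·V_4 = 0
  0.6663·V_2 - 0.625·V_1 - 0.01099·V_4 = 0.1515
  0.0302·V_3 - 0.004167·V_4 = 0.01389
  0.02022·V_4 - 0.005·V_1 - 0.01099·V_2 - 0.004167·V_3 = 0
Solving these 4 simultaneous equations (Gaussian elimination) gives:
  V_1 = 4.585 V, V_2 = 4.592 V, V_3 = 0.9888 V, V_4 = 3.833 V
The requested potential is V_3 = 0.9888 V.

Final answer: V_3 = 0.9888 V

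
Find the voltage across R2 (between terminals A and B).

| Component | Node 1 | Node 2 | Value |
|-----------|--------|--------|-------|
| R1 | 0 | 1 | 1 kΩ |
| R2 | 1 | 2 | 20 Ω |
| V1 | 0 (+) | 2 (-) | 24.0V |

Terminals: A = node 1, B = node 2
R1 and R2 are in series across V1 (node 0 → node 1 → node 2), and the output A–B is taken across R2, so this is a voltage divider.
Series current: I = V1/(R1 + R2) = 24/(1000 + 20) = 24/1020 = 0.02353 A
V_R2 = I × R2 = V1 × R2/(R1 + R2) = 24 × 20/1020 = 0.4706 V

Final answer: 0.4706 V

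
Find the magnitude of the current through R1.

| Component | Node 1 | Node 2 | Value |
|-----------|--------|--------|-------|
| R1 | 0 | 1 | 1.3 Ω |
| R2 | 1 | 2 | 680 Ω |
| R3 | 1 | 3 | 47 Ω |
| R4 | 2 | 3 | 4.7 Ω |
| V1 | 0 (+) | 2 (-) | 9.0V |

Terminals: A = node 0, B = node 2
Nodal analysis, taking node 2 as the 0 V reference.
Source V1 fixes V_0 = 9 V.
KCL at each unknown node (sum of currents leaving = 0; resistances in Ω):
  Node 1: (V_1 - 9)/1.3 + (V_1 - 0)/680 + (V_1 - V_3)/47 = 0
  Node 3: (V_3 - V_1)/47 + (V_3 - 0)/4.7 = 0
Collecting terms (coefficients in siemens):
  0.792·V_1 - 0.02128·V_3 = 6.923
  0.234·V_3 - 0.02128·V_1 = 0
Determinant D = (0.792)(0.234) - (-0.02128)(-0.02128) = 0.1849
V_1 = [(6.923)(0.234) - (-0.02128)(0)]/D = 8.763 V
V_3 = [(0.792)(0) - (6.923)(-0.02128)]/D = 0.7966 V
I_R1 = (V_0 - V_1)/R1 = (9 - 8.763)/1.3 = 0.1824 A
|I_R1| = 0.1824 A

Final answer: |I_R1| = 0.1824 A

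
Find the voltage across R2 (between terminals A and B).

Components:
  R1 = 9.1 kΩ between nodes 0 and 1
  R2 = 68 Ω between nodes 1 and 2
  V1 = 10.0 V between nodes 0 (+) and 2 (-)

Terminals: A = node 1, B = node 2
R1 and R2 are in series across V1 (node 0 → node 1 → node 2), and the output A–B is taken across R2, so this is a voltage divider.
Series current: I = V1/(R1 + R2) = 10/(9100 + 68) = 10/9168 = 0.001091 A
V_R2 = I × R2 = V1 × R2/(R1 + R2) = 10 × 68/9168 = 0.07417 V

Final answer: 0.07417 V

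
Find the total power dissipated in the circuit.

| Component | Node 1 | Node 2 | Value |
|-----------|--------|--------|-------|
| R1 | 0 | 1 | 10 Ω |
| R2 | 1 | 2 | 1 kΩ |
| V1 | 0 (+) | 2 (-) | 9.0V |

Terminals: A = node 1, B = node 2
Nodal analysis, taking node 2 as the 0 V reference.
Source V1 fixes V_0 = 9 V.
KCL at each unknown node (sum of currents leaving = 0; resistances in Ω):
  Node 1: (V_1 - 9)/10 + (V_1 - 0)/1000 = 0
Collecting terms: 0.101 × V_1 = 0.9  =>  V_1 = 8.911 V
Power in each resistor, P = (ΔV)²/R:
  P_R1 = (9 - 8.911)²/10 = 0.000794 W
  P_R2 = (8.911 - 0)²/1000 = 0.0794 W
P_total = P_R1 + P_R2 = 0.0802 W

Final answer: 0.0802 W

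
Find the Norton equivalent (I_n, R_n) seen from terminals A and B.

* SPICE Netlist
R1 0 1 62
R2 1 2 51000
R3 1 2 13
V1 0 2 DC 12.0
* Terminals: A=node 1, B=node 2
Find the Thévenin equivalent first; then I_n = V_th/R_th and R_n = R_th.
Step 1 — V_th is the open-circuit voltage V_A - V_B (nothing connected across the terminals).
Nodal analysis, taking node 2 as the 0 V reference.
Source V1 fixes V_0 = 12 V.
KCL at each unknown node (sum of currents leaving = 0; resistances in Ω):
  Node 1: (V_1 - 12)/62 + (V_1 - 0)/51000 + (V_1 - 0)/13 = 0
Collecting terms: 0.09307 × V_1 = 0.1935  =>  V_1 = 2.08 V
V_th = V_1 - V_2 = 2.08 - 0 = 2.08 V
Step 2 — R_th: zero the source — replace V1 by a short circuit (node 2 merges into node 0) — and find the resistance seen between A (node 1) and B (node 0).
Reduce the network between node 1 (A) and node 0 (B) by series/parallel combination:
  Rp1 = R1 ‖ R2 ‖ R3 (parallel, all between nodes 0 and 1) = 1/(1/62 + 1/51000 + 1/13) = 10.74 Ω
R_th = 10.74 Ω
I_n = V_th/R_th = 2.08/10.74 = 0.1935 A, and R_n = R_th = 10.74 Ω

Final answer: I_n = 0.1935 A, R_n = 10.74 Ω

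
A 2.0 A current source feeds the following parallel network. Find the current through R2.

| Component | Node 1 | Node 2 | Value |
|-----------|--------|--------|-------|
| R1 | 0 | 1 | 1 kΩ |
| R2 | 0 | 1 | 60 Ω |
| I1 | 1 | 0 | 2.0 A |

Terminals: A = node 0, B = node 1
All resistors sit directly between nodes 0 and 1, so they are in parallel and share one voltage V; the full source current 2 A splits among them.
1/R_par = 1/1000 + 1/60 = 0.01767 S  =>  R_par = 56.6 Ω
V = I × R_par = 2 × 56.6 = 113.2 V
I_R2 = V/R2 = 113.2/60 = 1.887 A

Final answer: 1.887 A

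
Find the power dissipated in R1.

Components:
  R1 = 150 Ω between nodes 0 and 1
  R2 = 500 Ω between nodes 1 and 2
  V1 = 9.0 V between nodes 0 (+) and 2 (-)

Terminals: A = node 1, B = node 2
Nodal analysis, taking node 2 as the 0 V reference.
Source V1 fixes V_0 = 9 V.
KCL at each unknown node (sum of currents leaving = 0; resistances in Ω):
  Node 1: (V_1 - 9)/150 + (V_1 - 0)/500 = 0
Collecting terms: 0.008667 × V_1 = 0.06  =>  V_1 = 6.923 V
I_R1 = (V_0 - V_1)/R1 = (9 - 6.923)/150 = 0.01385 A
P_R1 = I_R1² × R1 = (0.01385)² × 150 = 0.02876 W

Final answer: 0.02876 W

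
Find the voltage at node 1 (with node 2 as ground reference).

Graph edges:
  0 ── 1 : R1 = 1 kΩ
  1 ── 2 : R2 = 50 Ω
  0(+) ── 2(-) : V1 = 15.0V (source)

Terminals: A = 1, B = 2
Nodal analysis, taking node 2 as the 0 V reference.
Source V1 fixes V_0 = 15 V.
KCL at each unknown node (sum of currents leaving = 0; resistances in Ω):
  Node 1: (V_1 - 15)/1000 + (V_1 - 0)/50 = 0
Collecting terms: 0.021 × V_1 = 0.015  =>  V_1 = 0.7143 V
The requested potential is V_1 = 0.7143 V.

Final answer: V_1 = 0.7143 V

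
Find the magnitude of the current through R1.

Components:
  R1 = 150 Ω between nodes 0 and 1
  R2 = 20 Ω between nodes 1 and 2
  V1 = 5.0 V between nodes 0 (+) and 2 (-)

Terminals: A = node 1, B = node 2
Nodal analysis, taking node 2 as the 0 V reference.
Source V1 fixes V_0 = 5 V.
KCL at each unknown node (sum of currents leaving = 0; resistances in Ω):
  Node 1: (V_1 - 5)/150 + (V_1 - 0)/20 = 0
Collecting terms: 0.05667 × V_1 = 0.03333  =>  V_1 = 0.5882 V
I_R1 = (V_0 - V_1)/R1 = (5 - 0.5882)/150 = 0.02941 A
|I_R1| = 0.02941 A

Final answer: |I_R1| = 0.02941 A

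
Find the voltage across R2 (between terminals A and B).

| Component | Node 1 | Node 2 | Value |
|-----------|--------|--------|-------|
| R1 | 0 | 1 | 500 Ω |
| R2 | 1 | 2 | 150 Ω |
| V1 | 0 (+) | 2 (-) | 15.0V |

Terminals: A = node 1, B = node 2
R1 and R2 are in series across V1 (node 0 → node 1 → node 2), and the output A–B is taken across R2, so this is a voltage divider.
Series current: I = V1/(R1 + R2) = 15/(500 + 150) = 15/650 = 0.02308 A
V_R2 = I × R2 = V1 × R2/(R1 + R2) = 15 × 150/650 = 3.462 V

Final answer: 3.462 V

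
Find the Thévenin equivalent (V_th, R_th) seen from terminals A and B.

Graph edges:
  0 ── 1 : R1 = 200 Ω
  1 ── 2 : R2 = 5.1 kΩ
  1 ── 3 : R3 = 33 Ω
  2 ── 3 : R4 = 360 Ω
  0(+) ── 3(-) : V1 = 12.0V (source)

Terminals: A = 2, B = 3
Step 1 — V_th is the open-circuit voltage V_A - V_B (nothing connected across the terminals).
Nodal analysis, taking node 3 as the 0 V reference.
Source V1 fixes V_0 = 12 V.
KCL at each unknown node (sum of currents leaving = 0; resistances in Ω):
  Node 1: (V_1 - 12)/200 + (V_1 - V_2)/5100 + (V_1 - 0)/33 = 0
  Node 2: (V_2 - V_1)/5100 + (V_2 - 0)/360 = 0
Collecting terms (coefficients in siemens):
  0.0355·V_1 - 0.0001961·V_2 = 0.06
  0.002974·V_2 - 0.0001961·V_1 = 0
Determinant D = (0.0355)(0.002974) - (-0.0001961)(-0.0001961) = 0.0001055
V_1 = [(0.06)(0.002974) - (-0.0001961)(0)]/D = 1.691 V
V_2 = [(0.0355)(0) - (0.06)(-0.0001961)]/D = 0.1115 V
V_th = V_2 - V_3 = 0.1115 - 0 = 0.1115 V
Step 2 — R_th: zero the source — replace V1 by a short circuit (node 3 merges into node 0) — and find the resistance seen between A (node 2) and B (node 0).
Reduce the network between node 2 (A) and node 0 (B) by series/parallel combination:
  Rp1 = R1 ‖ R3 (parallel, both between nodes 0 and 1) = 1/(1/200 + 1/33) = 28.33 Ω
  Rs1 = R2 + Rp1 (series, joined only at node 1) = 5100 + 28.33 = 5128 Ω
  Rp2 = R4 ‖ Rs1 (parallel, both between nodes 0 and 2) = 1/(1/360 + 1/5128) = 336.4 Ω
R_th = 336.4 Ω

Final answer: V_th = 0.1115 V, R_th = 336.4 Ω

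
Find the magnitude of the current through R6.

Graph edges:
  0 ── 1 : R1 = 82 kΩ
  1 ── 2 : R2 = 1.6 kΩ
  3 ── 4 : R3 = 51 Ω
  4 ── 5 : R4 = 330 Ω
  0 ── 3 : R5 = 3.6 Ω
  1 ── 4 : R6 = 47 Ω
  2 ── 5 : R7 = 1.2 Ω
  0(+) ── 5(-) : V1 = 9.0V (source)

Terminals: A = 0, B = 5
Nodal analysis, taking node 5 as the 0 V reference.
Source V1 fixes V_0 = 9 V.
KCL at each unknown node (sum of currents leaving = 0; resistances in Ω):
  Node 1: (V_1 - 9)/82000 + (V_1 - V_2)/1600 + (V_1 - V_4)/47 = 0
  Node 2: (V_2 - V_1)/1600 + (V_2 - 0)/1.2 = 0
  Node 3: (V_3 - V_4)/51 + (V_3 - 9)/3.6 = 0
  Node 4: (V_4 - V_3)/51 + (V_4 - 0)/330 + (V_4 - V_1)/47 = 0
Collecting terms (coefficients in siemens):
  0.02191·V_1 - 0.000625·V_2 - 0.02128·V_4 = 0.0001098
  0.834·V_2 - 0.000625·V_1 = 0
  0.2974·V_3 - 0.01961·V_4 = 2.5
  0.04391·V_4 - 0.02128·V_1 - 0.01961·V_3 = 0
Solving these 4 simultaneous equations (Gaussian elimination) gives:
  V_1 = 7.297 V, V_2 = 0.005468 V, V_3 = 8.902 V, V_4 = 7.51 V
I_R6 = (V_1 - V_4)/R6 = (7.297 - 7.51)/47 = -0.004536 A
|I_R6| = 0.004536 A

Final answer: |I_R6| = 0.004536 A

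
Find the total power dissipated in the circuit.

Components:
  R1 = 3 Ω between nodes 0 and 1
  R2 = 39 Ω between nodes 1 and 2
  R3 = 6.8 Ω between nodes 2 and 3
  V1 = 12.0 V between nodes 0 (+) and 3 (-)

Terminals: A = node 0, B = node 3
Nodal analysis, taking node 3 as the 0 V reference.
Source V1 fixes V_0 = 12 V.
KCL at each unknown node (sum of currents leaving = 0; resistances in Ω):
  Node 1: (V_1 - 12)/3 + (V_1 - V_2)/39 = 0
  Node 2: (V_2 - V_1)/39 + (V_2 - 0)/6.8 = 0
Collecting terms (coefficients in siemens):
  0.359·V_1 - 0.02564·V_2 = 4
  0.1727·V_2 - 0.02564·V_1 = 0
Determinant D = (0.359)(0.1727) - (-0.02564)(-0.02564) = 0.06134
V_1 = [(4)(0.1727) - (-0.02564)(0)]/D = 11.26 V
V_2 = [(0.359)(0) - (4)(-0.02564)]/D = 1.672 V
Power in each resistor, P = (ΔV)²/R:
  P_R1 = (12 - 11.26)²/3 = 0.1814 W
  P_R2 = (11.26 - 1.672)²/39 = 2.358 W
  P_R3 = (1.672 - 0)²/6.8 = 0.4112 W
P_total = P_R1 + P_R2 + P_R3 = 2.951 W

Final answer: 2.951 W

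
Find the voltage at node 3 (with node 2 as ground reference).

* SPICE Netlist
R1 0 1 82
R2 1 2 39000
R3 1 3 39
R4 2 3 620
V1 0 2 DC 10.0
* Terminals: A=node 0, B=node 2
Nodal analysis, taking node 2 as the 0 V reference.
Source V1 fixes V_0 = 10 V.
KCL at each unknown node (sum of currents leaving = 0; resistances in Ω):
  Node 1: (V_1 - 10)/82 + (V_1 - 0)/39000 + (V_1 - V_3)/39 = 0
  Node 3: (V_3 - V_1)/39 + (V_3 - 0)/620 = 0
Collecting terms (coefficients in siemens):
  0.03786·V_1 - 0.02564·V_3 = 0.122
  0.02725·V_3 - 0.02564·V_1 = 0
Determinant D = (0.03786)(0.02725) - (-0.02564)(-0.02564) = 0.0003744
V_1 = [(0.122)(0.02725) - (-0.02564)(0)]/D = 8.877 V
V_3 = [(0.03786)(0) - (0.122)(-0.02564)]/D = 8.351 V
The requested potential is V_3 = 8.351 V.

Final answer: V_3 = 8.351 V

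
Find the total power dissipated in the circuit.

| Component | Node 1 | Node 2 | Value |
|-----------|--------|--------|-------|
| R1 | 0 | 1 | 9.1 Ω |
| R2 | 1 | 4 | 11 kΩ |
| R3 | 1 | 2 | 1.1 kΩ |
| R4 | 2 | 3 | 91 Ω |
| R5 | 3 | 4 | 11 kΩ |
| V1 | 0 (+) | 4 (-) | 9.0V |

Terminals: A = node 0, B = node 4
Nodal analysis, taking node 4 as the 0 V reference.
Source V1 fixes V_0 = 9 V.
KCL at each unknown node (sum of currents leaving = 0; resistances in Ω):
  Node 1: (V_1 - 9)/9.1 + (V_1 - 0)/11000 + (V_1 - V_2)/1100 = 0
  Node 2: (V_2 - V_1)/1100 + (V_2 - V_3)/91 = 0
  Node 3: (V_3 - V_2)/91 + (V_3 - 0)/11000 = 0
Collecting terms (coefficients in siemens):
  0.1109·V_1 - 0.0009091·V_2 = 0.989
  0.0119·V_2 - 0.0009091·V_1 - 0.01099·V_3 = 0
  0.01108·V_3 - 0.01099·V_2 = 0
Solving these 3 simultaneous equations (Gaussian elimination) gives:
  V_1 = 8.986 V, V_2 = 8.175 V, V_3 = 8.108 V
Power in each resistor, P = (ΔV)²/R:
  P_R1 = (9 - 8.986)²/9.1 = 0.00002198 W
  P_R2 = (8.986 - 0)²/11000 = 0.007341 W
  P_R3 = (8.986 - 8.175)²/1100 = 0.0005976 W
  P_R4 = (8.175 - 8.108)²/91 = 0.00004944 W
  P_R5 = (8.108 - 0)²/11000 = 0.005976 W
P_total = P_R1 + P_R2 + P_R3 + P_R4 + P_R5 = 0.01399 W

Final answer: 0.01399 W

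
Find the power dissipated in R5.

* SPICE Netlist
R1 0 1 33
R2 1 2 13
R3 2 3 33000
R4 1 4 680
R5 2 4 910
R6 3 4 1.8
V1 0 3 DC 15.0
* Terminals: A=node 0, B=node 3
Nodal analysis, taking node 3 as the 0 V reference.
Source V1 fixes V_0 = 15 V.
KCL at each unknown node (sum of currents leaving = 0; resistances in Ω):
  Node 1: (V_1 - 15)/33 + (V_1 - V_2)/13 + (V_1 - V_4)/680 = 0
  Node 2: (V_2 - V_1)/13 + (V_2 - 0)/33000 + (V_2 - V_4)/910 = 0
  Node 4: (V_4 - V_1)/680 + (V_4 - V_2)/910 + (V_4 - 0)/1.8 = 0
Collecting terms (coefficients in siemens):
  0.1087·V_1 - 0.07692·V_2 - 0.001471·V_4 = 0.4545
  0.07805·V_2 - 0.07692·V_1 - 0.001099·V_4 = 0
  0.5581·V_4 - 0.001471·V_1 - 0.001099·V_2 = 0
Solving these 3 simultaneous equations (Gaussian elimination) gives:
  V_1 = 13.83 V, V_2 = 13.63 V, V_4 = 0.06326 V
I_R5 = (V_2 - V_4)/R5 = (13.63 - 0.06326)/910 = 0.01491 A
P_R5 = I_R5² × R5 = (0.01491)² × 910 = 0.2022 W

Final answer: 0.2022 W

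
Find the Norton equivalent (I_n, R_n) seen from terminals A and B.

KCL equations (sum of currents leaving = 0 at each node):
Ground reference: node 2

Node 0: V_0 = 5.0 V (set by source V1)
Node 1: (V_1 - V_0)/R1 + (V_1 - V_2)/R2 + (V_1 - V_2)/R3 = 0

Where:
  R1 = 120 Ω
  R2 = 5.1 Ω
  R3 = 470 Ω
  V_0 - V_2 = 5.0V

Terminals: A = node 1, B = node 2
Find the Thévenin equivalent first; then I_n = V_th/R_th and R_n = R_th.
Step 1 — V_th is the open-circuit voltage V_A - V_B (nothing connected across the terminals).
Nodal analysis, taking node 2 as the 0 V reference.
Source V1 fixes V_0 = 5 V.
KCL at each unknown node (sum of currents leaving = 0; resistances in Ω):
  Node 1: (V_1 - 5)/120 + (V_1 - 0)/5.1 + (V_1 - 0)/470 = 0
Collecting terms: 0.2065 × V_1 = 0.04167  =>  V_1 = 0.2017 V
V_th = V_1 - V_2 = 0.2017 - 0 = 0.2017 V
Step 2 — R_th: zero the source — replace V1 by a short circuit (node 2 merges into node 0) — and find the resistance seen between A (node 1) and B (node 0).
Reduce the network between node 1 (A) and node 0 (B) by series/parallel combination:
  Rp1 = R1 ‖ R2 ‖ R3 (parallel, all between nodes 0 and 1) = 1/(1/120 + 1/5.1 + 1/470) = 4.842 Ω
R_th = 4.842 Ω
I_n = V_th/R_th = 0.2017/4.842 = 0.04167 A, and R_n = R_th = 4.842 Ω

Final answer: I_n = 0.04167 A, R_n = 4.842 Ω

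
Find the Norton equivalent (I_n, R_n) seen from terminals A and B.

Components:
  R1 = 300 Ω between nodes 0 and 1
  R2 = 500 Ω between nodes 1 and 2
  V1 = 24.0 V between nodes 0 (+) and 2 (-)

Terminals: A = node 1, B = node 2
Find the Thévenin equivalent first; then I_n = V_th/R_th and R_n = R_th.
Step 1 — V_th is the open-circuit voltage V_A - V_B (nothing connected across the terminals).
Nodal analysis, taking node 2 as the 0 V reference.
Source V1 fixes V_0 = 24 V.
KCL at each unknown node (sum of currents leaving = 0; resistances in Ω):
  Node 1: (V_1 - 24)/300 + (V_1 - 0)/500 = 0
Collecting terms: 0.005333 × V_1 = 0.08  =>  V_1 = 15 V
V_th = V_1 - V_2 = 15 - 0 = 15 V
Step 2 — R_th: zero the source — replace V1 by a short circuit (node 2 merges into node 0) — and find the resistance seen between A (node 1) and B (node 0).
Reduce the network between node 1 (A) and node 0 (B) by series/parallel combination:
  Rp1 = R1 ‖ R2 (parallel, both between nodes 0 and 1) = 1/(1/300 + 1/500) = 187.5 Ω
R_th = 187.5 Ω
I_n = V_th/R_th = 15/187.5 = 0.08 A, and R_n = R_th = 187.5 Ω

Final answer: I_n = 0.08 A, R_n = 187.5 Ω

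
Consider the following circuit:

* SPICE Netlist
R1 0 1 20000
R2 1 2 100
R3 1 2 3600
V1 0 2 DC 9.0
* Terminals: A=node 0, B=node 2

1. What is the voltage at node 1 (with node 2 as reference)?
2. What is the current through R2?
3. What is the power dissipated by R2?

Nodal analysis, taking node 2 as the 0 V reference.
Source V1 fixes V_0 = 9 V.
KCL at each unknown node (sum of currents leaving = 0; resistances in Ω):
  Node 1: (V_1 - 9)/20000 + (V_1 - 0)/100 + (V_1 - 0)/3600 = 0
Collecting terms: 0.01033 × V_1 = 0.00045  =>  V_1 = 0.04357 V
Part 1:
  Read off the nodal solution: V_1 = 0.04357 V
Part 2:
  I_R2 = (V_1 - V_2)/R2 = (0.04357 - 0)/100 = 0.0004357 A
  Magnitude: I_R2 = 0.0004357 A
Part 3:
  I_R2 = (V_1 - V_2)/R2 = (0.04357 - 0)/100 = 0.0004357 A
  P_R2 = I_R2² × R2 = (0.0004357)² × 100 = 0.00001899 W

Final answers:
1. V_1 = 0.04357 V
2. I_R2 = 0.0004357 A
3. P_R2 = 1.899e-05 W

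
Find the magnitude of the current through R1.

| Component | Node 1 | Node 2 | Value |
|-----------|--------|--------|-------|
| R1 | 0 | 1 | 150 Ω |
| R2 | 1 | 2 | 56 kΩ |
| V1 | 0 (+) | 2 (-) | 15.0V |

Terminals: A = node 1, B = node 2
Nodal analysis, taking node 2 as the 0 V reference.
Source V1 fixes V_0 = 15 V.
KCL at each unknown node (sum of currents leaving = 0; resistances in Ω):
  Node 1: (V_1 - 15)/150 + (V_1 - 0)/56000 = 0
Collecting terms: 0.006685 × V_1 = 0.1  =>  V_1 = 14.96 V
I_R1 = (V_0 - V_1)/R1 = (15 - 14.96)/150 = 0.0002671 A
|I_R1| = 0.0002671 A

Final answer: |I_R1| = 0.0002671 A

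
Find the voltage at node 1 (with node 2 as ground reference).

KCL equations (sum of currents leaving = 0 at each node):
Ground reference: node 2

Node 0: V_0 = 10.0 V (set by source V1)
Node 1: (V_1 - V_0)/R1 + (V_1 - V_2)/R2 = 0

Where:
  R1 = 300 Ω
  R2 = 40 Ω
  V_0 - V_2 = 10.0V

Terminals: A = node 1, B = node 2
Nodal analysis, taking node 2 as the 0 V reference.
Source V1 fixes V_0 = 10 V.
KCL at each unknown node (sum of currents leaving = 0; resistances in Ω):
  Node 1: (V_1 - 10)/300 + (V_1 - 0)/40 = 0
Collecting terms: 0.02833 × V_1 = 0.03333  =>  V_1 = 1.176 V
The requested potential is V_1 = 1.176 V.

Final answer: V_1 = 1.176 V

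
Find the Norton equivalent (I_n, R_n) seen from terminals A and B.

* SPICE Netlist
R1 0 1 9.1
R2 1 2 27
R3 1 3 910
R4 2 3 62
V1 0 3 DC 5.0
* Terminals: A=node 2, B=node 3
Find the Thévenin equivalent first; then I_n = V_th/R_th and R_n = R_th.
Step 1 — V_th is the open-circuit voltage V_A - V_B (nothing connected across the terminals).
Nodal analysis, taking node 3 as the 0 V reference.
Source V1 fixes V_0 = 5 V.
KCL at each unknown node (sum of currents leaving = 0; resistances in Ω):
  Node 1: (V_1 - 5)/9.1 + (V_1 - V_2)/27 + (V_1 - 0)/910 = 0
  Node 2: (V_2 - V_1)/27 + (V_2 - 0)/62 = 0
Collecting terms (coefficients in siemens):
  0.148·V_1 - 0.03704·V_2 = 0.5495
  0.05317·V_2 - 0.03704·V_1 = 0
Determinant D = (0.148)(0.05317) - (-0.03704)(-0.03704) = 0.006498
V_1 = [(0.5495)(0.05317) - (-0.03704)(0)]/D = 4.495 V
V_2 = [(0.148)(0) - (0.5495)(-0.03704)]/D = 3.132 V
V_th = V_2 - V_3 = 3.132 - 0 = 3.132 V
Step 2 — R_th: zero the source — replace V1 by a short circuit (node 3 merges into node 0) — and find the resistance seen between A (node 2) and B (node 0).
Reduce the network between node 2 (A) and node 0 (B) by series/parallel combination:
  Rp1 = R1 ‖ R3 (parallel, both between nodes 0 and 1) = 1/(1/9.1 + 1/910) = 9.01 Ω
  Rs1 = R2 + Rp1 (series, joined only at node 1) = 27 + 9.01 = 36.01 Ω
  Rp2 = R4 ‖ Rs1 (parallel, both between nodes 0 and 2) = 1/(1/62 + 1/36.01) = 22.78 Ω
R_th = 22.78 Ω
I_n = V_th/R_th = 3.132/22.78 = 0.1375 A, and R_n = R_th = 22.78 Ω

Final answer: I_n = 0.1375 A, R_n = 22.78 Ω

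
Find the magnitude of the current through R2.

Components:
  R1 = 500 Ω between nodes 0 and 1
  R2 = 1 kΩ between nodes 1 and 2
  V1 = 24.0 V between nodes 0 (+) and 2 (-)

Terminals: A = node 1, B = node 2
Nodal analysis, taking node 2 as the 0 V reference.
Source V1 fixes V_0 = 24 V.
KCL at each unknown node (sum of currents leaving = 0; resistances in Ω):
  Node 1: (V_1 - 24)/500 + (V_1 - 0)/1000 = 0
Collecting terms: 0.003 × V_1 = 0.048  =>  V_1 = 16 V
I_R2 = (V_1 - V_2)/R2 = (16 - 0)/1000 = 0.016 A
|I_R2| = 0.016 A

Final answer: |I_R2| = 0.016 A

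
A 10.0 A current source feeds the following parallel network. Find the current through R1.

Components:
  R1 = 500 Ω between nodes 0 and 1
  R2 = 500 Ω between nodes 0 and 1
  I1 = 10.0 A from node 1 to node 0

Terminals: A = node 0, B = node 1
All resistors sit directly between nodes 0 and 1, so they are in parallel and share one voltage V; the full source current 10 A splits among them.
1/R_par = 1/500 + 1/500 = 0.004 S  =>  R_par = 250 Ω
V = I × R_par = 10 × 250 = 2500 V
I_R1 = V/R1 = 2500/500 = 5 A

Final answer: 5 A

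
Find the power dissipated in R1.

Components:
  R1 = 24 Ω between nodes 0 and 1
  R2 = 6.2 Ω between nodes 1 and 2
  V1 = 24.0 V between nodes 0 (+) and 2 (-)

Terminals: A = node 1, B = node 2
Nodal analysis, taking node 2 as the 0 V reference.
Source V1 fixes V_0 = 24 V.
KCL at each unknown node (sum of currents leaving = 0; resistances in Ω):
  Node 1: (V_1 - 24)/24 + (V_1 - 0)/6.2 = 0
Collecting terms: 0.203 × V_1 = 1  =>  V_1 = 4.927 V
I_R1 = (V_0 - V_1)/R1 = (24 - 4.927)/24 = 0.7947 A
P_R1 = I_R1² × R1 = (0.7947)² × 24 = 15.16 W

Final answer: 15.16 W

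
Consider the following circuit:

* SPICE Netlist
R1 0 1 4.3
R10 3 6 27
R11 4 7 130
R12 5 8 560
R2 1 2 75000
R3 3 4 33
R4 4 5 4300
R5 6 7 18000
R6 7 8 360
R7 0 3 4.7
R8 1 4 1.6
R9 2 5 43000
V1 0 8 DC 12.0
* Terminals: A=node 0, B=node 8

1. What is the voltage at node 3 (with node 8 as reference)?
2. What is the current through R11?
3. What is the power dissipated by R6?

Nodal analysis, taking node 8 as the 0 V reference.
Source V1 fixes V_0 = 12 V.
KCL at each unknown node (sum of currents leaving = 0; resistances in Ω):
  Node 1: (V_1 - 12)/4.3 + (V_1 - V_2)/75000 + (V_1 - V_4)/1.6 = 0
  Node 2: (V_2 - V_1)/75000 + (V_2 - V_5)/43000 = 0
  Node 3: (V_3 - V_4)/33 + (V_3 - 12)/4.7 + (V_3 - V_6)/27 = 0
  Node 4: (V_4 - V_3)/33 + (V_4 - V_5)/4300 + (V_4 - V_1)/1.6 + (V_4 - V_7)/130 = 0
  Node 5: (V_5 - V_4)/4300 + (V_5 - V_2)/43000 + (V_5 - 0)/560 = 0
  Node 6: (V_6 - V_7)/18000 + (V_6 - V_3)/27 = 0
  Node 7: (V_7 - V_6)/18000 + (V_7 - 0)/360 + (V_7 - V_4)/130 = 0
Collecting terms (coefficients in siemens):
  0.8576·V_1 - 0.00001333·V_2 - 0.625·V_4 = 2.791
  0.00003659·V_2 - 0.00001333·V_1 - 0.00002326·V_5 = 0
  0.2801·V_3 - 0.0303·V_4 - 0.03704·V_6 = 2.553
  0.6632·V_4 - 0.625·V_1 - 0.0303·V_3 - 0.0002326·V_5 - 0.007692·V_7 = 0
  0.002042·V_5 - 0.00002326·V_2 - 0.0002326·V_4 = 0
  0.03709·V_6 - 0.03704·V_3 - 0.00005556·V_7 = 0
  0.01053·V_7 - 0.007692·V_4 - 0.00005556·V_6 = 0
Solving these 7 simultaneous equations (Gaussian elimination) gives:
  V_1 = 11.9 V, V_2 = 5.234 V, V_3 = 11.98 V, V_4 = 11.86 V
  V_5 = 1.411 V, V_6 = 11.98 V, V_7 = 8.734 V
Part 1:
  Read off the nodal solution: V_3 = 11.98 V
Part 2:
  I_R11 = (V_4 - V_7)/R11 = (11.86 - 8.734)/130 = 0.02408 A
  Magnitude: I_R11 = 0.02408 A
Part 3:
  I_R6 = (V_7 - V_8)/R6 = (8.734 - 0)/360 = 0.02426 A
  P_R6 = I_R6² × R6 = (0.02426)² × 360 = 0.2119 W

Final answers:
1. V_3 = 11.98 V
2. I_R11 = 0.02408 A
3. P_R6 = 0.2119 W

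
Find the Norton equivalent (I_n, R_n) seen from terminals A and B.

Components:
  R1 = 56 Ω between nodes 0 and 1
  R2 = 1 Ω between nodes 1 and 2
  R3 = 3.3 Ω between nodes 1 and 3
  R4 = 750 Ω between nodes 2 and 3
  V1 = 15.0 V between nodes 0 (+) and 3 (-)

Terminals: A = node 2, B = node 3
Find the Thévenin equivalent first; then I_n = V_th/R_th and R_n = R_th.
Step 1 — V_th is the open-circuit voltage V_A - V_B (nothing connected across the terminals).
Nodal analysis, taking node 3 as the 0 V reference.
Source V1 fixes V_0 = 15 V.
KCL at each unknown node (sum of currents leaving = 0; resistances in Ω):
  Node 1: (V_1 - 15)/56 + (V_1 - V_2)/1 + (V_1 - 0)/3.3 = 0
  Node 2: (V_2 - V_1)/1 + (V_2 - 0)/750 = 0
Collecting terms (coefficients in siemens):
  1.321·V_1 - 1·V_2 = 0.2679
  1.001·V_2 - 1·V_1 = 0
Determinant D = (1.321)(1.001) - (-1)(-1) = 0.3226
V_1 = [(0.2679)(1.001) - (-1)(0)]/D = 0.8313 V
V_2 = [(1.321)(0) - (0.2679)(-1)]/D = 0.8302 V
V_th = V_2 - V_3 = 0.8302 - 0 = 0.8302 V
Step 2 — R_th: zero the source — replace V1 by a short circuit (node 3 merges into node 0) — and find the resistance seen between A (node 2) and B (node 0).
Reduce the network between node 2 (A) and node 0 (B) by series/parallel combination:
  Rp1 = R1 ‖ R3 (parallel, both between nodes 0 and 1) = 1/(1/56 + 1/3.3) = 3.116 Ω
  Rs1 = R2 + Rp1 (series, joined only at node 1) = 1 + 3.116 = 4.116 Ω
  Rp2 = R4 ‖ Rs1 (parallel, both between nodes 0 and 2) = 1/(1/750 + 1/4.116) = 4.094 Ω
R_th = 4.094 Ω
I_n = V_th/R_th = 0.8302/4.094 = 0.2028 A, and R_n = R_th = 4.094 Ω

Final answer: I_n = 0.2028 A, R_n = 4.094 Ω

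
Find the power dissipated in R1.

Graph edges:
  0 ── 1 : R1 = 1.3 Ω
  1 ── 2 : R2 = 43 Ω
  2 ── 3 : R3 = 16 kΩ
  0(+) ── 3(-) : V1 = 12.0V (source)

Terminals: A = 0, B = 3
Nodal analysis, taking node 3 as the 0 V reference.
Source V1 fixes V_0 = 12 V.
KCL at each unknown node (sum of currents leaving = 0; resistances in Ω):
  Node 1: (V_1 - 12)/1.3 + (V_1 - V_2)/43 = 0
  Node 2: (V_2 - V_1)/43 + (V_2 - 0)/16000 = 0
Collecting terms (coefficients in siemens):
  0.7925·V_1 - 0.02326·V_2 = 9.231
  0.02332·V_2 - 0.02326·V_1 = 0
Determinant D = (0.7925)(0.02332) - (-0.02326)(-0.02326) = 0.01794
V_1 = [(9.231)(0.02332) - (-0.02326)(0)]/D = 12 V
V_2 = [(0.7925)(0) - (9.231)(-0.02326)]/D = 11.97 V
I_R1 = (V_0 - V_1)/R1 = (12 - 12)/1.3 = 0.0007479 A
P_R1 = I_R1² × R1 = (0.0007479)² × 1.3 = 0.0000007272 W

Final answer: 7.272e-07 W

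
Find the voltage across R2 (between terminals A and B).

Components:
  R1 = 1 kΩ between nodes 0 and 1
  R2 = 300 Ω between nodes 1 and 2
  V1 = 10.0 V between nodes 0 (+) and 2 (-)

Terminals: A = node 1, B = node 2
R1 and R2 are in series across V1 (node 0 → node 1 → node 2), and the output A–B is taken across R2, so this is a voltage divider.
Series current: I = V1/(R1 + R2) = 10/(1000 + 300) = 10/1300 = 0.007692 A
V_R2 = I × R2 = V1 × R2/(R1 + R2) = 10 × 300/1300 = 2.308 V

Final answer: 2.308 V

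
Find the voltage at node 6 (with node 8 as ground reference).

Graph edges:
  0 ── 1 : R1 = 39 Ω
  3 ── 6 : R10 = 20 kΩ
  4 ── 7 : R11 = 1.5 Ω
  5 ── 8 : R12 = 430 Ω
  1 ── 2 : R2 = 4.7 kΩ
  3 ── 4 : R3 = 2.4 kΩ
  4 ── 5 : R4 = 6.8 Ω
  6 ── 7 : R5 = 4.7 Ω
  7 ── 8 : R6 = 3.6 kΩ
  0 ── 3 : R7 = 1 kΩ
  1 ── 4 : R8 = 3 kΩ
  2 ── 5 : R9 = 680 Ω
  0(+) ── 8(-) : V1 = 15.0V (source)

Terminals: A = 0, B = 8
Nodal analysis, taking node 8 as the 0 V reference.
Source V1 fixes V_0 = 15 V.
KCL at each unknown node (sum of currents leaving = 0; resistances in Ω):
  Node 1: (V_1 - 15)/39 + (V_1 - V_2)/4700 + (V_1 - V_4)/3000 = 0
  Node 2: (V_2 - V_1)/4700 + (V_2 - V_5)/680 = 0
  Node 3: (V_3 - V_4)/2400 + (V_3 - 15)/1000 + (V_3 - V_6)/20000 = 0
  Node 4: (V_4 - V_3)/2400 + (V_4 - V_5)/6.8 + (V_4 - V_1)/3000 + (V_4 - V_7)/1.5 = 0
  Node 5: (V_5 - V_4)/6.8 + (V_5 - V_2)/680 + (V_5 - 0)/430 = 0
  Node 6: (V_6 - V_7)/4.7 + (V_6 - V_3)/20000 = 0
  Node 7: (V_7 - V_6)/4.7 + (V_7 - 0)/3600 + (V_7 - V_4)/1.5 = 0
Collecting terms (coefficients in siemens):
  0.02619·V_1 - 0.0002128·V_2 - 0.0003333·V_4 = 0.3846
  0.001683·V_2 - 0.0002128·V_1 - 0.001471·V_5 = 0
  0.001467·V_3 - 0.0004167·V_4 - 0.00005·V_6 = 0.015
  0.8145·V_4 - 0.0003333·V_1 - 0.0004167·V_3 - 0.1471·V_5 - 0.6667·V_7 = 0
  0.1509·V_5 - 0.001471·V_2 - 0.1471·V_4 = 0
  0.2128·V_6 - 0.00005·V_3 - 0.2128·V_7 = 0
  0.8797·V_7 - 0.6667·V_4 - 0.2128·V_6 = 0
Solving these 7 simultaneous equations (Gaussian elimination) gives:
  V_1 = 14.77 V, V_2 = 5.017 V, V_3 = 11.39 V, V_4 = 3.648 V
  V_5 = 3.605 V, V_6 = 3.649 V, V_7 = 3.647 V
The requested potential is V_6 = 3.649 V.

Final answer: V_6 = 3.649 V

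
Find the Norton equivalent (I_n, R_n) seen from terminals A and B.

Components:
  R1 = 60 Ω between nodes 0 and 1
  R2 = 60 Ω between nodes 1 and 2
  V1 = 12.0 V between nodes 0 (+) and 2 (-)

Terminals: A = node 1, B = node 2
Find the Thévenin equivalent first; then I_n = V_th/R_th and R_n = R_th.
Step 1 — V_th is the open-circuit voltage V_A - V_B (nothing connected across the terminals).
Nodal analysis, taking node 2 as the 0 V reference.
Source V1 fixes V_0 = 12 V.
KCL at each unknown node (sum of currents leaving = 0; resistances in Ω):
  Node 1: (V_1 - 12)/60 + (V_1 - 0)/60 = 0
Collecting terms: 0.03333 × V_1 = 0.2  =>  V_1 = 6 V
V_th = V_1 - V_2 = 6 - 0 = 6 V
Step 2 — R_th: zero the source — replace V1 by a short circuit (node 2 merges into node 0) — and find the resistance seen between A (node 1) and B (node 0).
Reduce the network between node 1 (A) and node 0 (B) by series/parallel combination:
  Rp1 = R1 ‖ R2 (parallel, both between nodes 0 and 1) = 1/(1/60 + 1/60) = 30 Ω
R_th = 30 Ω
I_n = V_th/R_th = 6/30 = 0.2 A, and R_n = R_th = 30 Ω

Final answer: I_n = 0.2 A, R_n = 30 Ω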